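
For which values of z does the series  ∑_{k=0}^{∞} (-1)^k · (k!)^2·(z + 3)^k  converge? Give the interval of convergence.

{-3}

Ratio test: |a_{k+1}/a_k| = (k+1)² → ∞ as k → ∞.
The terms grow without bound for any (z + 3) ≠ 0, so R = 0 (convergence only at z = -3).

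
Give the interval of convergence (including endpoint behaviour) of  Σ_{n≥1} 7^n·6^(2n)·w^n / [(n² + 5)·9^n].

By the ratio test, |a_{n+1}/a_n| = [(n² + 5)/((n+1)² + 5)] · 7·36/9 → 28.
Convergence for |w| · 28 < 1, i.e. |w| < 1/28. So R = 1/28.
At w = 1/28: the terms are on the order of 1/n², so the series converges absolutely by comparison with the p-series (p = 2 > 1).
Endpoint w = -1/28: absolute convergence follows by limit comparison with Σ 1/n².

[-1/28, 1/28]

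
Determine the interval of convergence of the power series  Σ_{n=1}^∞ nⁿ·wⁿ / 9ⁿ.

Root test: |a_n|^(1/n) = n/9 → ∞.
The root grows without bound, so R = 0 (convergence only at w = 0).

{0}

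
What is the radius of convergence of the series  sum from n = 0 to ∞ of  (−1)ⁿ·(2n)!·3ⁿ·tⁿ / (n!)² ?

R = 1/12

The ratio of consecutive coefficients is (2n+1)·(2n+2)/(n+1)² · 3 → 12.
Hence the series converges for |t| < 1/(12) = 1/12, so the radius of convergence is 1/12.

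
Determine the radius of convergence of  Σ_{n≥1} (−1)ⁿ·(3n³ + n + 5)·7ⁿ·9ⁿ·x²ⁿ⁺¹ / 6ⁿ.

R = √42/21

Apply the ratio test: |a_{n+1}| / |a_n| = [(3(n+1)³ + (n+1) + 5)/(3n³ + n + 5)] · 7·9/6, which tends to 21/2 as n → ∞.
Successive powers of x differ by 2, so the series converges when |x|² · 21/2 < 1, i.e. |x| < √(2/21). So R = √42/21.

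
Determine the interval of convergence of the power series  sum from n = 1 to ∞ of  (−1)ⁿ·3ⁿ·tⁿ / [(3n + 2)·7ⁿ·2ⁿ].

(-14/3, 14/3]

Ratio test: |a_{n+1}/a_n| = [(3n + 2)/(3(n+1) + 2)] · 3/(7·2) → 3/14 as n → ∞.
The series converges when 3/14 · |t| < 1, giving R = 14/3.
Check t = 14/3: convergence follows from the alternating series test (terms decrease monotonically to 0).
At t = -14/3: comparison with the harmonic series Σ 1/n shows the series diverges.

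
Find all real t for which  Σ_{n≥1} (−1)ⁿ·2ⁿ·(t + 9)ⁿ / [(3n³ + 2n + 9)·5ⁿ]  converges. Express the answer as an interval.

By the ratio test, |a_{n+1}/a_n| = [(3n³ + 2n + 9)/(3(n+1)³ + 2(n+1) + 9)] · 2/5 → 2/5.
The series converges when 2/5 · |t + 9| < 1, giving R = 5/2.
Check t = -13/2: the series is dominated by a constant times Σ 1/n³, which converges (p = 3 > 1).
Endpoint t = -23/2: the series is dominated by a constant times Σ 1/n³, which converges (p = 3 > 1).

[-23/2, -13/2]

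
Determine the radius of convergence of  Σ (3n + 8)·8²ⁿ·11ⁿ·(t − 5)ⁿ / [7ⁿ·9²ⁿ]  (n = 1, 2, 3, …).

Apply the ratio test: |a_{n+1}| / |a_n| = [(3(n+1) + 8)/(3n + 8)] · 64·11/(7·81), which tends to 704/567 as n → ∞.
Convergence for |t − 5| · 704/567 < 1, i.e. |t − 5| < 567/704. So R = 567/704.

R = 567/704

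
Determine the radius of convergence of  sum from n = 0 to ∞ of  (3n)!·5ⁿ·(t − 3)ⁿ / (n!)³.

R = 1/135

By the ratio test, |a_{n+1}/a_n| = (3n+1)·(3n+2)·(3n+3)/(n+1)³ · 5 → 135.
The series converges when 135 · |t − 3| < 1, giving R = 1/135.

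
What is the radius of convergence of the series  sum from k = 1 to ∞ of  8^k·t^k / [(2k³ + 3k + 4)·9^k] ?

The ratio of consecutive coefficients is [(2k³ + 3k + 4)/(2(k+1)³ + 3(k+1) + 4)] · 8/9 → 8/9.
The series converges when 8/9 · |t| < 1, giving R = 9/8.

R = 9/8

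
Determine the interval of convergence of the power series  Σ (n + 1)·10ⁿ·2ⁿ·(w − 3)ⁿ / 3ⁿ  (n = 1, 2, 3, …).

(57/20, 63/20)

Ratio test: |a_{n+1}/a_n| = [((n+1) + 1)/(n + 1)] · 10·2/3 → 20/3 as n → ∞.
Thus R = 1/(20/3) = 3/20.
At w = 63/20: the terms have absolute value of order n, which does not tend to 0, so the series diverges by the divergence test.
Check w = 57/20: the n-th term does not approach 0; divergence by the term test.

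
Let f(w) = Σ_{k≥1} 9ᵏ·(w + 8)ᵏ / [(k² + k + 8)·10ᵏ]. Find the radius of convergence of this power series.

By the ratio test, |a_{k+1}/a_k| = [(k² + k + 8)/((k+1)² + (k+1) + 8)] · 9/10 → 9/10.
Convergence for |w + 8| · 9/10 < 1, i.e. |w + 8| < 10/9. So R = 10/9.

R = 10/9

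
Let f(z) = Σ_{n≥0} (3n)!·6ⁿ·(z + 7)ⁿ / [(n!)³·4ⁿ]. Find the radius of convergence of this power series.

R = 2/81

Apply the ratio test: |a_{n+1}| / |a_n| = (3n+1)·(3n+2)·(3n+3)/(n+1)³ · 6/4, which tends to 81/2 as n → ∞.
Hence the series converges for |z + 7| < 1/(81/2) = 2/81, so the radius of convergence is 2/81.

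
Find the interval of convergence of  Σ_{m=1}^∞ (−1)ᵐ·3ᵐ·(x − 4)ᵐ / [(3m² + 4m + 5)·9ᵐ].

By the ratio test, |a_{m+1}/a_m| = [(3m² + 4m + 5)/(3(m+1)² + 4(m+1) + 5)] · 3/9 → 1/3.
Thus R = 1/(1/3) = 3.
Endpoint x = 7: absolute convergence follows by limit comparison with Σ 1/m².
When x = 1, the terms are on the order of 1/m², so the series converges absolutely by comparison with the p-series (p = 2 > 1).

[1, 7]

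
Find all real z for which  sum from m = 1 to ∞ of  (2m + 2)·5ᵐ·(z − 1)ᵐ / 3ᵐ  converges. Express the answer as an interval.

The ratio of consecutive coefficients is [(2(m+1) + 2)/(2m + 2)] · 5/3 → 5/3.
Thus R = 1/(5/3) = 3/5.
Endpoint z = 8/5: the m-th term does not approach 0; divergence by the term test.
Endpoint z = 2/5: the m-th term does not approach 0; divergence by the term test.

(2/5, 8/5)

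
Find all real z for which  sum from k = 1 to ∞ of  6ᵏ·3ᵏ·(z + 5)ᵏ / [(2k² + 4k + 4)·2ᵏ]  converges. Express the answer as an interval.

[-46/9, -44/9]

Apply the ratio test: |a_{k+1}| / |a_k| = [(2k² + 4k + 4)/(2(k+1)² + 4(k+1) + 4)] · 6·3/2, which tends to 9 as k → ∞.
Convergence for |z + 5| · 9 < 1, i.e. |z + 5| < 1/9. So R = 1/9.
When z = -44/9, the series is dominated by a constant times Σ 1/k², which converges (p = 2 > 1).
Check z = -46/9: the terms are on the order of 1/k², so the series converges absolutely by comparison with the p-series (p = 2 > 1).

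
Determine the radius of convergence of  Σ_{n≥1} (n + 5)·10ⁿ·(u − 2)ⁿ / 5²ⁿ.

Ratio test: |a_{n+1}/a_n| = [((n+1) + 5)/(n + 5)] · 10/25 → 2/5 as n → ∞.
Hence the series converges for |u − 2| < 1/(2/5) = 5/2, so the radius of convergence is 5/2.

R = 5/2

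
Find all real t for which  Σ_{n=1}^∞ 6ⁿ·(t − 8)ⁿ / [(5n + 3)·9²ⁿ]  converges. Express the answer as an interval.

[-11/2, 43/2)

The ratio of consecutive coefficients is [(5n + 3)/(5(n+1) + 3)] · 6/81 → 2/27.
Convergence for |t − 8| · 2/27 < 1, i.e. |t − 8| < 27/2. So R = 27/2.
When t = 43/2, the terms are asymptotic to a nonzero constant times 1/n, so the series diverges by limit comparison with Σ 1/n.
Endpoint t = -11/2: convergence follows from the alternating series test (terms decrease monotonically to 0).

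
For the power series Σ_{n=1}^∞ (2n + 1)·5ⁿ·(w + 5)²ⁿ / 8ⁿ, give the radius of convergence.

R = 2√10/5

Ratio test: |a_{n+1}/a_n| = [(2(n+1) + 1)/(2n + 1)] · 5/8 → 5/8 as n → ∞.
Since the exponent of (w + 5) increases by 2 each term, convergence requires |w + 5|² < 8/5, hence R = 2√10/5.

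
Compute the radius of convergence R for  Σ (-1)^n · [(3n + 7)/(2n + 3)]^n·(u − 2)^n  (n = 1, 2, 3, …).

By the Cauchy root test, |a_n|^(1/n) = (3n + 7)/(2n + 3) → 3/2.
Hence the series converges for |u − 2| < 1/(3/2) = 2/3, so the radius of convergence is 2/3.

R = 2/3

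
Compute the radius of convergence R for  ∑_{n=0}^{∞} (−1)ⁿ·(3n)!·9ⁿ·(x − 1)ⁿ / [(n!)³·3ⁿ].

R = 1/81

The ratio of consecutive coefficients is (3n+1)·(3n+2)·(3n+3)/(n+1)³ · 9/3 → 81.
Convergence for |x − 1| · 81 < 1, i.e. |x − 1| < 1/81. So R = 1/81.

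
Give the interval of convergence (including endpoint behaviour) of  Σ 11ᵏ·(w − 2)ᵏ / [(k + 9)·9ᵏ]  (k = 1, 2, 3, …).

By the ratio test, |a_{k+1}/a_k| = [(k + 9)/((k+1) + 9)] · 11/9 → 11/9.
The series converges when 11/9 · |w − 2| < 1, giving R = 9/11.
Check w = 31/11: the terms behave like c/k; limit comparison with the harmonic series gives divergence.
Endpoint w = 13/11: convergence follows from the alternating series test (terms decrease monotonically to 0).

[13/11, 31/11)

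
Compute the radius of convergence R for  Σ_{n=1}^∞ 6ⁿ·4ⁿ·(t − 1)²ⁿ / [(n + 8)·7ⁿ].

The ratio of consecutive coefficients is [(n + 8)/((n+1) + 8)] · 6·4/7 → 24/7.
Since the exponent of (t − 1) increases by 2 each term, convergence requires |t − 1|² < 7/24, hence R = √42/12.

R = √42/12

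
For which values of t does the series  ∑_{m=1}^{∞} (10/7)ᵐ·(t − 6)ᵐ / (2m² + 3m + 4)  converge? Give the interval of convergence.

[53/10, 67/10]

Apply the ratio test: |a_{m+1}| / |a_m| = [(2m² + 3m + 4)/(2(m+1)² + 3(m+1) + 4)] · 10/7, which tends to 10/7 as m → ∞.
The series converges when 10/7 · |t − 6| < 1, giving R = 7/10.
At t = 67/10: the series is dominated by a constant times Σ 1/m², which converges (p = 2 > 1).
Endpoint t = 53/10: the terms are on the order of 1/m², so the series converges absolutely by comparison with the p-series (p = 2 > 1).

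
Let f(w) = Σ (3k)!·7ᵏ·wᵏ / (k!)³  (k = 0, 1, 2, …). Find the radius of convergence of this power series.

Ratio test: |a_{k+1}/a_k| = (3k+1)·(3k+2)·(3k+3)/(k+1)³ · 7 → 189 as k → ∞.
Hence the series converges for |w| < 1/(189) = 1/189, so the radius of convergence is 1/189.

R = 1/189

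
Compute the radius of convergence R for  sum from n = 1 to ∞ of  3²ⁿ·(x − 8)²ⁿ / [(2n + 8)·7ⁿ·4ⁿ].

Ratio test: |a_{n+1}/a_n| = [(2n + 8)/(2(n+1) + 8)] · 9/(7·4) → 9/28 as n → ∞.
Writing y = (x − 8)², the series in y has radius 28/9, so |x − 8| < √(28/9) and R = 2√7/3.

R = 2√7/3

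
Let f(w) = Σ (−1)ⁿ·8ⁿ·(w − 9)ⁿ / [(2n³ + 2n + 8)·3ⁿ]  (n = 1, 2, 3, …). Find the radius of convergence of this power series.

By the ratio test, |a_{n+1}/a_n| = [(2n³ + 2n + 8)/(2(n+1)³ + 2(n+1) + 8)] · 8/3 → 8/3.
Hence the series converges for |w − 9| < 1/(8/3) = 3/8, so the radius of convergence is 3/8.

R = 3/8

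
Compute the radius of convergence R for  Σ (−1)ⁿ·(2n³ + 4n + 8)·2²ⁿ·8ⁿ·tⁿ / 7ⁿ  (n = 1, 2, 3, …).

R = 7/32

The ratio of consecutive coefficients is [(2(n+1)³ + 4(n+1) + 8)/(2n³ + 4n + 8)] · 4·8/7 → 32/7.
Convergence for |t| · 32/7 < 1, i.e. |t| < 7/32. So R = 7/32.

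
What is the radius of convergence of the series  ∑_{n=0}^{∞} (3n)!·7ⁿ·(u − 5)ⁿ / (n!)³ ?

R = 1/189

Ratio test: |a_{n+1}/a_n| = (3n+1)·(3n+2)·(3n+3)/(n+1)³ · 7 → 189 as n → ∞.
The series converges when 189 · |u − 5| < 1, giving R = 1/189.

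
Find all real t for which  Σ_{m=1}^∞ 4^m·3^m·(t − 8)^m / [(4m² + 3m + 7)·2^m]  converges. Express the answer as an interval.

[47/6, 49/6]

Apply the ratio test: |a_{m+1}| / |a_m| = [(4m² + 3m + 7)/(4(m+1)² + 3(m+1) + 7)] · 4·3/2, which tends to 6 as m → ∞.
Hence the series converges for |t − 8| < 1/(6) = 1/6, so the radius of convergence is 1/6.
Endpoint t = 49/6: absolute convergence follows by limit comparison with Σ 1/m².
When t = 47/6, absolute convergence follows by limit comparison with Σ 1/m².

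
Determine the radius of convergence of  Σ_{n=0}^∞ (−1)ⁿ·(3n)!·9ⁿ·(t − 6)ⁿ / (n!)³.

The ratio of consecutive coefficients is (3n+1)·(3n+2)·(3n+3)/(n+1)³ · 9 → 243.
Hence the series converges for |t − 6| < 1/(243) = 1/243, so the radius of convergence is 1/243.

R = 1/243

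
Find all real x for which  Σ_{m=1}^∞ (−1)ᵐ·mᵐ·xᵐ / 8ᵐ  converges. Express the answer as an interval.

{0}

Applying the root test, |a_m|^(1/m) = m/8 → ∞.
The root grows without bound, so R = 0 (convergence only at x = 0).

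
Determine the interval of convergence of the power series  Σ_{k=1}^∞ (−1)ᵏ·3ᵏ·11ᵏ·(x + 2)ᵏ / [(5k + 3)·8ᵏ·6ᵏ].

Ratio test: |a_{k+1}/a_k| = [(5k + 3)/(5(k+1) + 3)] · 3·11/(8·6) → 11/16 as k → ∞.
Convergence for |x + 2| · 11/16 < 1, i.e. |x + 2| < 16/11. So R = 16/11.
Endpoint x = -6/11: convergence follows from the alternating series test (terms decrease monotonically to 0).
Endpoint x = -38/11: the terms behave like c/k; limit comparison with the harmonic series gives divergence.

(-38/11, -6/11]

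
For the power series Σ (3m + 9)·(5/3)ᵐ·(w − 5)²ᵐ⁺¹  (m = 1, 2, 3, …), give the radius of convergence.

Ratio test: |a_{m+1}/a_m| = [(3(m+1) + 9)/(3m + 9)] · 5/3 → 5/3 as m → ∞.
Writing y = (w − 5)², the series in y has radius 3/5, so |w − 5| < √(3/5) and R = √15/5.

R = √15/5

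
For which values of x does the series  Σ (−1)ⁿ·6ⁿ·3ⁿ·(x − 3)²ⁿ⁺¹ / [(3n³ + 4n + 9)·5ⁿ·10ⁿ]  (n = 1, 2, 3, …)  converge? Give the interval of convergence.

Apply the ratio test: |a_{n+1}| / |a_n| = [(3n³ + 4n + 9)/(3(n+1)³ + 4(n+1) + 9)] · 6·3/(5·10), which tends to 9/25 as n → ∞.
Writing y = (x − 3)², the series in y has radius 25/9, so |x − 3| < √(25/9) = 5/3 and R = 5/3.
When x = 14/3, the series is dominated by a constant times Σ 1/n³, which converges (p = 3 > 1).
Endpoint x = 4/3: absolute convergence follows by limit comparison with Σ 1/n³.

[4/3, 14/3]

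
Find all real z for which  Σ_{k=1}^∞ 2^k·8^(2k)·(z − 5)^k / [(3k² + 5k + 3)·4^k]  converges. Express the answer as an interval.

[159/32, 161/32]

Ratio test: |a_{k+1}/a_k| = [(3k² + 5k + 3)/(3(k+1)² + 5(k+1) + 3)] · 2·64/4 → 32 as k → ∞.
Thus R = 1/(32) = 1/32.
Check z = 161/32: absolute convergence follows by limit comparison with Σ 1/k².
Endpoint z = 159/32: the series is dominated by a constant times Σ 1/k², which converges (p = 2 > 1).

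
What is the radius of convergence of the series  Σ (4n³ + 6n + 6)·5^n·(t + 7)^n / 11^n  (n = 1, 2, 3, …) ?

R = 11/5

By the ratio test, |a_{n+1}/a_n| = [(4(n+1)³ + 6(n+1) + 6)/(4n³ + 6n + 6)] · 5/11 → 5/11.
Convergence for |t + 7| · 5/11 < 1, i.e. |t + 7| < 11/5. So R = 11/5.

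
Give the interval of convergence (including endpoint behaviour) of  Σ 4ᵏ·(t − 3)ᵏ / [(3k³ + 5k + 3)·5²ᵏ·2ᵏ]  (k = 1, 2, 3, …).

The ratio of consecutive coefficients is [(3k³ + 5k + 3)/(3(k+1)³ + 5(k+1) + 3)] · 4/(25·2) → 2/25.
The series converges when 2/25 · |t − 3| < 1, giving R = 25/2.
Endpoint t = 31/2: the terms are on the order of 1/k³, so the series converges absolutely by comparison with the p-series (p = 3 > 1).
Check t = -19/2: absolute convergence follows by limit comparison with Σ 1/k³.

[-19/2, 31/2]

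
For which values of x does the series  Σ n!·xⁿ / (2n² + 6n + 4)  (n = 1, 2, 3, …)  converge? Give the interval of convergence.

Apply the ratio test: |a_{n+1}| / |a_n| = (n+1) · (2n² + 6n + 4)/(2(n+1)² + 6(n+1) + 4), which tends to ∞ as n → ∞.
Since the ratio → ∞, the series diverges for every x ≠ 0, and R = 0.

{0}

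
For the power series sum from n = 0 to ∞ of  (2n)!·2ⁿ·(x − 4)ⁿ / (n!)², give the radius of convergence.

By the ratio test, |a_{n+1}/a_n| = (2n+1)·(2n+2)/(n+1)² · 2 → 8.
Thus R = 1/(8) = 1/8.

R = 1/8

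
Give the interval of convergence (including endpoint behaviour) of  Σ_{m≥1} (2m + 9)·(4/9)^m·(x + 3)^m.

By the ratio test, |a_{m+1}/a_m| = [(2(m+1) + 9)/(2m + 9)] · 4/9 → 4/9.
Convergence for |x + 3| · 4/9 < 1, i.e. |x + 3| < 9/4. So R = 9/4.
When x = -3/4, the terms have absolute value of order m, which does not tend to 0, so the series diverges by the divergence test.
Endpoint x = -21/4: the m-th term does not approach 0; divergence by the term test.

(-21/4, -3/4)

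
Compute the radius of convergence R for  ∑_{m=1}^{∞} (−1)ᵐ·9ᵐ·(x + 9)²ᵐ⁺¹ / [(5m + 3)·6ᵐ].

R = √6/3

Ratio test: |a_{m+1}/a_m| = [(5m + 3)/(5(m+1) + 3)] · 9/6 → 3/2 as m → ∞.
Since the exponent of (x + 9) increases by 2 each term, convergence requires |x + 9|² < 2/3, hence R = √6/3.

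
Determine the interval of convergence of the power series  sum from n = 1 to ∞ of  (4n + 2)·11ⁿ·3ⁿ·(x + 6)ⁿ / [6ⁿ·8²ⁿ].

The ratio of consecutive coefficients is [(4(n+1) + 2)/(4n + 2)] · 11·3/(6·64) → 11/128.
Convergence for |x + 6| · 11/128 < 1, i.e. |x + 6| < 128/11. So R = 128/11.
At x = 62/11: the terms do not tend to 0, so the series diverges.
Endpoint x = -194/11: the terms do not tend to 0, so the series diverges.

(-194/11, 62/11)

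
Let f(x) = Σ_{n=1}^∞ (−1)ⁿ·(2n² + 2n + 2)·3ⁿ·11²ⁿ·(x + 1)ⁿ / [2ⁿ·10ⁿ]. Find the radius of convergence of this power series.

By the ratio test, |a_{n+1}/a_n| = [(2(n+1)² + 2(n+1) + 2)/(2n² + 2n + 2)] · 3·121/(2·10) → 363/20.
The series converges when 363/20 · |x + 1| < 1, giving R = 20/363.

R = 20/363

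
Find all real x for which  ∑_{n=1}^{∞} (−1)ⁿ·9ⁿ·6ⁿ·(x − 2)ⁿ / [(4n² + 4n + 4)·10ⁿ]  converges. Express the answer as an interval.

Ratio test: |a_{n+1}/a_n| = [(4n² + 4n + 4)/(4(n+1)² + 4(n+1) + 4)] · 9·6/10 → 27/5 as n → ∞.
Hence the series converges for |x − 2| < 1/(27/5) = 5/27, so the radius of convergence is 5/27.
When x = 59/27, the series is dominated by a constant times Σ 1/n², which converges (p = 2 > 1).
At x = 49/27: absolute convergence follows by limit comparison with Σ 1/n².

[49/27, 59/27]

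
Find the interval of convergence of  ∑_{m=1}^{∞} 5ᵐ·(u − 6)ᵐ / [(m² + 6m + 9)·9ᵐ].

By the ratio test, |a_{m+1}/a_m| = [(m² + 6m + 9)/((m+1)² + 6(m+1) + 9)] · 5/9 → 5/9.
The series converges when 5/9 · |u − 6| < 1, giving R = 9/5.
Endpoint u = 39/5: the series is dominated by a constant times Σ 1/m², which converges (p = 2 > 1).
At u = 21/5: the terms are on the order of 1/m², so the series converges absolutely by comparison with the p-series (p = 2 > 1).

[21/5, 39/5]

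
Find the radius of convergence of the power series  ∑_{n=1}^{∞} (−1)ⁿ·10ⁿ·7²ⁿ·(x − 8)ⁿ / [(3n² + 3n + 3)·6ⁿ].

R = 3/245

By the ratio test, |a_{n+1}/a_n| = [(3n² + 3n + 3)/(3(n+1)² + 3(n+1) + 3)] · 10·49/6 → 245/3.
The series converges when 245/3 · |x − 8| < 1, giving R = 3/245.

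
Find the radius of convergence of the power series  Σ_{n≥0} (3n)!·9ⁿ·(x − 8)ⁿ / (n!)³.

The ratio of consecutive coefficients is (3n+1)·(3n+2)·(3n+3)/(n+1)³ · 9 → 243.
The series converges when 243 · |x − 8| < 1, giving R = 1/243.

R = 1/243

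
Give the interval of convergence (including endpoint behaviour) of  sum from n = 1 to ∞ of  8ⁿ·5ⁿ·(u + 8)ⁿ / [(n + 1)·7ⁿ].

By the ratio test, |a_{n+1}/a_n| = [(n + 1)/((n+1) + 1)] · 8·5/7 → 40/7.
Hence the series converges for |u + 8| < 1/(40/7) = 7/40, so the radius of convergence is 7/40.
Endpoint u = -313/40: the terms are asymptotic to a nonzero constant times 1/n, so the series diverges by limit comparison with Σ 1/n.
Endpoint u = -327/40: convergence follows from the alternating series test (terms decrease monotonically to 0).

[-327/40, -313/40)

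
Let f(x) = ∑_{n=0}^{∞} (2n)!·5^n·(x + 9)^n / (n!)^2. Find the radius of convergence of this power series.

The ratio of consecutive coefficients is (2n+1)·(2n+2)/(n+1)² · 5 → 20.
Convergence for |x + 9| · 20 < 1, i.e. |x + 9| < 1/20. So R = 1/20.

R = 1/20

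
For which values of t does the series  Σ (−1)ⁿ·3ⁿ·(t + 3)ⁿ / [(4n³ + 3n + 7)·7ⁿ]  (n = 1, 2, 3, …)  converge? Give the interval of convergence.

[-16/3, -2/3]

The ratio of consecutive coefficients is [(4n³ + 3n + 7)/(4(n+1)³ + 3(n+1) + 7)] · 3/7 → 3/7.
Convergence for |t + 3| · 3/7 < 1, i.e. |t + 3| < 7/3. So R = 7/3.
When t = -2/3, the series is dominated by a constant times Σ 1/n³, which converges (p = 3 > 1).
At t = -16/3: the series is dominated by a constant times Σ 1/n³, which converges (p = 3 > 1).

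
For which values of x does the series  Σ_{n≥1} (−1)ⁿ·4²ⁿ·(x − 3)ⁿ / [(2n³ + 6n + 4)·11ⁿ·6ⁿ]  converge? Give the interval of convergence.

Apply the ratio test: |a_{n+1}| / |a_n| = [(2n³ + 6n + 4)/(2(n+1)³ + 6(n+1) + 4)] · 16/(11·6), which tends to 8/33 as n → ∞.
Thus R = 1/(8/33) = 33/8.
When x = 57/8, the series is dominated by a constant times Σ 1/n³, which converges (p = 3 > 1).
Endpoint x = -9/8: absolute convergence follows by limit comparison with Σ 1/n³.

[-9/8, 57/8]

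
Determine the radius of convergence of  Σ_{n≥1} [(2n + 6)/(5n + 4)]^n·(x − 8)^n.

R = 5/2

Root test: |a_n|^(1/n) = (2n + 6)/(5n + 4) → 2/5.
Convergence for |x − 8| · 2/5 < 1, i.e. |x − 8| < 5/2. So R = 5/2.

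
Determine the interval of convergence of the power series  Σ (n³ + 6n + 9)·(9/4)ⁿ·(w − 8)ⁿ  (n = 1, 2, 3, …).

Apply the ratio test: |a_{n+1}| / |a_n| = [((n+1)³ + 6(n+1) + 9)/(n³ + 6n + 9)] · 9/4, which tends to 9/4 as n → ∞.
Hence the series converges for |w − 8| < 1/(9/4) = 4/9, so the radius of convergence is 4/9.
When w = 76/9, the n-th term does not approach 0; divergence by the term test.
Check w = 68/9: the n-th term does not approach 0; divergence by the term test.

(68/9, 76/9)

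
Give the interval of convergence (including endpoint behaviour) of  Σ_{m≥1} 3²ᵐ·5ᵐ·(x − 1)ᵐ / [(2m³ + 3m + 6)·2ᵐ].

The ratio of consecutive coefficients is [(2m³ + 3m + 6)/(2(m+1)³ + 3(m+1) + 6)] · 9·5/2 → 45/2.
Convergence for |x − 1| · 45/2 < 1, i.e. |x − 1| < 2/45. So R = 2/45.
At x = 47/45: the terms are on the order of 1/m³, so the series converges absolutely by comparison with the p-series (p = 3 > 1).
Check x = 43/45: absolute convergence follows by limit comparison with Σ 1/m³.

[43/45, 47/45]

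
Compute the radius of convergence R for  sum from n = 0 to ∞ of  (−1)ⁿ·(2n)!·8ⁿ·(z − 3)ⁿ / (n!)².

By the ratio test, |a_{n+1}/a_n| = (2n+1)·(2n+2)/(n+1)² · 8 → 32.
Thus R = 1/(32) = 1/32.

R = 1/32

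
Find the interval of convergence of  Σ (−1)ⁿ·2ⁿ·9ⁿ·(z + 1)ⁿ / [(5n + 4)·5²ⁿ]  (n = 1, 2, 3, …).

(-43/18, 7/18]

Ratio test: |a_{n+1}/a_n| = [(5n + 4)/(5(n+1) + 4)] · 2·9/25 → 18/25 as n → ∞.
The series converges when 18/25 · |z + 1| < 1, giving R = 25/18.
At z = 7/18: the terms alternate in sign and decrease monotonically to 0 in absolute value (size ~ c/n), so the alternating series test gives convergence.
When z = -43/18, the terms are asymptotic to a nonzero constant times 1/n, so the series diverges by limit comparison with Σ 1/n.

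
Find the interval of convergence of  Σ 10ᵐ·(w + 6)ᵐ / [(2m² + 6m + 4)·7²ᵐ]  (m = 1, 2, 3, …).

By the ratio test, |a_{m+1}/a_m| = [(2m² + 6m + 4)/(2(m+1)² + 6(m+1) + 4)] · 10/49 → 10/49.
Hence the series converges for |w + 6| < 1/(10/49) = 49/10, so the radius of convergence is 49/10.
When w = -11/10, the series is dominated by a constant times Σ 1/m², which converges (p = 2 > 1).
Endpoint w = -109/10: the terms are on the order of 1/m², so the series converges absolutely by comparison with the p-series (p = 2 > 1).

[-109/10, -11/10]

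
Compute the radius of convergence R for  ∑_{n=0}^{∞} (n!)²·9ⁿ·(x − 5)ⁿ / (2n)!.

By the ratio test, |a_{n+1}/a_n| = (n+1)²/[(2n+1)·(2n+2)] · 9 → 9/4.
Hence the series converges for |x − 5| < 1/(9/4) = 4/9, so the radius of convergence is 4/9.

R = 4/9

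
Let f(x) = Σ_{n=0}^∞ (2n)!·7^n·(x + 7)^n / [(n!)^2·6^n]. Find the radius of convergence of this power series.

Ratio test: |a_{n+1}/a_n| = (2n+1)·(2n+2)/(n+1)² · 7/6 → 14/3 as n → ∞.
Convergence for |x + 7| · 14/3 < 1, i.e. |x + 7| < 3/14. So R = 3/14.

R = 3/14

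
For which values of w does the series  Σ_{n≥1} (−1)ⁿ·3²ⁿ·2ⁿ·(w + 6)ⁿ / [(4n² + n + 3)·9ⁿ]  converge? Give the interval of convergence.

Ratio test: |a_{n+1}/a_n| = [(4n² + n + 3)/(4(n+1)² + (n+1) + 3)] · 9·2/9 → 2 as n → ∞.
Hence the series converges for |w + 6| < 1/(2) = 1/2, so the radius of convergence is 1/2.
At w = -11/2: absolute convergence follows by limit comparison with Σ 1/n².
Endpoint w = -13/2: the terms are on the order of 1/n², so the series converges absolutely by comparison with the p-series (p = 2 > 1).

[-13/2, -11/2]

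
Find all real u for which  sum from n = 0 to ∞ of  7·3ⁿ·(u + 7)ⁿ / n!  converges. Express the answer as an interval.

By the ratio test, |a_{n+1}/a_n| = 7/7 · 3 · 1/(n+1) → 0.
The limit is 0, so the series converges for all u; R = ∞.

(−∞, ∞)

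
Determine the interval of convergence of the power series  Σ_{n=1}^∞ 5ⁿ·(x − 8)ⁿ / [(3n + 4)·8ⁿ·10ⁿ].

[-8, 24)

Apply the ratio test: |a_{n+1}| / |a_n| = [(3n + 4)/(3(n+1) + 4)] · 5/(8·10), which tends to 1/16 as n → ∞.
Hence the series converges for |x − 8| < 1/(1/16) = 16, so the radius of convergence is 16.
At x = 24: the terms behave like c/n; limit comparison with the harmonic series gives divergence.
When x = -8, an alternating series whose terms decrease to 0 in absolute value, so it converges by the Leibniz criterion.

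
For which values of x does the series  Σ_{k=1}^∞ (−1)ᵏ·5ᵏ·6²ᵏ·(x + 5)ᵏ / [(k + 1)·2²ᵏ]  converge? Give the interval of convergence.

By the ratio test, |a_{k+1}/a_k| = [(k + 1)/((k+1) + 1)] · 5·36/4 → 45.
Thus R = 1/(45) = 1/45.
When x = -224/45, the terms alternate in sign and decrease monotonically to 0 in absolute value (size ~ c/k), so the alternating series test gives convergence.
Endpoint x = -226/45: the terms behave like c/k; limit comparison with the harmonic series gives divergence.

(-226/45, -224/45]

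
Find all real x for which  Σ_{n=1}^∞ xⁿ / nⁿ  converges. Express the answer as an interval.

Root test: |a_n|^(1/n) = 1/n → 0.
Since the n-th root of |a_n| tends to 0, the series converges for all real x; R = ∞.

(−∞, ∞)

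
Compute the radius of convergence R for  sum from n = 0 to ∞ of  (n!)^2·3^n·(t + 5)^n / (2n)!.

R = 4/3

Apply the ratio test: |a_{n+1}| / |a_n| = (n+1)²/[(2n+1)·(2n+2)] · 3, which tends to 3/4 as n → ∞.
Convergence for |t + 5| · 3/4 < 1, i.e. |t + 5| < 4/3. So R = 4/3.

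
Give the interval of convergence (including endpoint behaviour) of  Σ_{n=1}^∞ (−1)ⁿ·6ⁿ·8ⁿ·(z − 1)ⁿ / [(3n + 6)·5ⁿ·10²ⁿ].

(-113/12, 137/12]

By the ratio test, |a_{n+1}/a_n| = [(3n + 6)/(3(n+1) + 6)] · 6·8/(5·100) → 12/125.
Thus R = 1/(12/125) = 125/12.
When z = 137/12, the terms alternate in sign and decrease monotonically to 0 in absolute value (size ~ c/n), so the alternating series test gives convergence.
When z = -113/12, comparison with the harmonic series Σ 1/n shows the series diverges.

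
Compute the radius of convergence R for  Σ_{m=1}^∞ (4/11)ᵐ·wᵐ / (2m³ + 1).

The ratio of consecutive coefficients is [(2m³ + 1)/(2(m+1)³ + 1)] · 4/11 → 4/11.
Hence the series converges for |w| < 1/(4/11) = 11/4, so the radius of convergence is 11/4.

R = 11/4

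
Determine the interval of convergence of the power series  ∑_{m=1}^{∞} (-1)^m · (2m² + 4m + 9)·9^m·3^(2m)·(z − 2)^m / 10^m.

Apply the ratio test: |a_{m+1}| / |a_m| = [(2(m+1)² + 4(m+1) + 9)/(2m² + 4m + 9)] · 9·9/10, which tends to 81/10 as m → ∞.
Thus R = 1/(81/10) = 10/81.
When z = 172/81, the m-th term does not approach 0; divergence by the term test.
Check z = 152/81: the m-th term does not approach 0; divergence by the term test.

(152/81, 172/81)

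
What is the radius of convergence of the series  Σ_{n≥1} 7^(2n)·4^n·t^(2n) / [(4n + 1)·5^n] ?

R = √5/14

The ratio of consecutive coefficients is [(4n + 1)/(4(n+1) + 1)] · 49·4/5 → 196/5.
Writing y = t², the series in y has radius 5/196, so |t| < √(5/196) and R = √5/14.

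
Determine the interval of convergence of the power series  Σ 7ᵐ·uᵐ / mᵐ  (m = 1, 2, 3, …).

Root test: |a_m|^(1/m) = 7/m → 0.
The limit is 0 for every u, so R = ∞.

(−∞, ∞)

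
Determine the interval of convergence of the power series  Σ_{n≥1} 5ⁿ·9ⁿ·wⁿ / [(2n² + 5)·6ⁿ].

By the ratio test, |a_{n+1}/a_n| = [(2n² + 5)/(2(n+1)² + 5)] · 5·9/6 → 15/2.
Thus R = 1/(15/2) = 2/15.
When w = 2/15, absolute convergence follows by limit comparison with Σ 1/n².
When w = -2/15, the terms are on the order of 1/n², so the series converges absolutely by comparison with the p-series (p = 2 > 1).

[-2/15, 2/15]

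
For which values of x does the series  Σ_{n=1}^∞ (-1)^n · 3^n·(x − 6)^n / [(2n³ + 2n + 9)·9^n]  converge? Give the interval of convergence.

Ratio test: |a_{n+1}/a_n| = [(2n³ + 2n + 9)/(2(n+1)³ + 2(n+1) + 9)] · 3/9 → 1/3 as n → ∞.
Hence the series converges for |x − 6| < 1/(1/3) = 3, so the radius of convergence is 3.
Check x = 9: absolute convergence follows by limit comparison with Σ 1/n³.
At x = 3: absolute convergence follows by limit comparison with Σ 1/n³.

[3, 9]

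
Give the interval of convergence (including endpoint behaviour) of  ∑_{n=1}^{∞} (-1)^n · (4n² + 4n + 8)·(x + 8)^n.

The ratio of consecutive coefficients is (4(n+1)² + 4(n+1) + 8)/(4n² + 4n + 8) → 1.
Hence R = 1.
Endpoint x = -7: the n-th term does not approach 0; divergence by the term test.
Check x = -9: the n-th term does not approach 0; divergence by the term test.

(-9, -7)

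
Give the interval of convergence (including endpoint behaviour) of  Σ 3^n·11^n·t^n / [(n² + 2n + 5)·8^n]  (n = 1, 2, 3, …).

[-8/33, 8/33]

By the ratio test, |a_{n+1}/a_n| = [(n² + 2n + 5)/((n+1)² + 2(n+1) + 5)] · 3·11/8 → 33/8.
The series converges when 33/8 · |t| < 1, giving R = 8/33.
At t = 8/33: the terms are on the order of 1/n², so the series converges absolutely by comparison with the p-series (p = 2 > 1).
At t = -8/33: absolute convergence follows by limit comparison with Σ 1/n².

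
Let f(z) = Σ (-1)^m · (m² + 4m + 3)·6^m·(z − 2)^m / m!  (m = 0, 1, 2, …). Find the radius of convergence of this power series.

R = ∞

Apply the ratio test: |a_{m+1}| / |a_m| = ((m+1)² + 4(m+1) + 3)/(m² + 4m + 3) · 6 · 1/(m+1), which tends to 0 as m → ∞.
Since the limit is 0 < 1 for every z, the series converges on all of ℝ and R = ∞.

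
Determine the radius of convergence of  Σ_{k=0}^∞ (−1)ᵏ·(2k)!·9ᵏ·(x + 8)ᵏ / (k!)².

By the ratio test, |a_{k+1}/a_k| = (2k+1)·(2k+2)/(k+1)² · 9 → 36.
Thus R = 1/(36) = 1/36.

R = 1/36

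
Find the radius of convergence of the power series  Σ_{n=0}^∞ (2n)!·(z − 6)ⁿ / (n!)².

By the ratio test, |a_{n+1}/a_n| = (2n+1)·(2n+2)/(n+1)² → 4.
Hence the series converges for |z − 6| < 1/(4) = 1/4, so the radius of convergence is 1/4.

R = 1/4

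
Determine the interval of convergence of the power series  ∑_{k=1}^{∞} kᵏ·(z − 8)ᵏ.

Applying the root test, |a_k|^(1/k) = k → ∞.
Since the k-th root of |a_k| is unbounded, the series converges only at z = 8; R = 0.

{8}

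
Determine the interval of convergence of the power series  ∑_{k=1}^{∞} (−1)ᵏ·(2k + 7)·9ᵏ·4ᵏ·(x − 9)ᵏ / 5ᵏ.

By the ratio test, |a_{k+1}/a_k| = [(2(k+1) + 7)/(2k + 7)] · 9·4/5 → 36/5.
Convergence for |x − 9| · 36/5 < 1, i.e. |x − 9| < 5/36. So R = 5/36.
When x = 329/36, the terms do not tend to 0, so the series diverges.
When x = 319/36, the terms have absolute value of order k, which does not tend to 0, so the series diverges by the divergence test.

(319/36, 329/36)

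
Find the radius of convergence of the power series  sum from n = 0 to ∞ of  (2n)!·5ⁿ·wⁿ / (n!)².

R = 1/20

Ratio test: |a_{n+1}/a_n| = (2n+1)·(2n+2)/(n+1)² · 5 → 20 as n → ∞.
Thus R = 1/(20) = 1/20.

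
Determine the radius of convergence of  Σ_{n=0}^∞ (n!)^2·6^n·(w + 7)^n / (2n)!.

R = 2/3

Apply the ratio test: |a_{n+1}| / |a_n| = (n+1)²/[(2n+1)·(2n+2)] · 6, which tends to 3/2 as n → ∞.
Convergence for |w + 7| · 3/2 < 1, i.e. |w + 7| < 2/3. So R = 2/3.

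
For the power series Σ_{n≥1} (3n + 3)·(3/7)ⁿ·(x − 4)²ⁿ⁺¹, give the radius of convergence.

R = √21/3

The ratio of consecutive coefficients is [(3(n+1) + 3)/(3n + 3)] · 3/7 → 3/7.
Writing y = (x − 4)², the series in y has radius 7/3, so |x − 4| < √(7/3) and R = √21/3.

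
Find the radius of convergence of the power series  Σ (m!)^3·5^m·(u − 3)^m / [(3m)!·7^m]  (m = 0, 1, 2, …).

The ratio of consecutive coefficients is (m+1)³/[(3m+1)·(3m+2)·(3m+3)] · 5/7 → 5/189.
Convergence for |u − 3| · 5/189 < 1, i.e. |u − 3| < 189/5. So R = 189/5.

R = 189/5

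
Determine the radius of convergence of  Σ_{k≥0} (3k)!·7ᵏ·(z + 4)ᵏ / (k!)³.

R = 1/189

By the ratio test, |a_{k+1}/a_k| = (3k+1)·(3k+2)·(3k+3)/(k+1)³ · 7 → 189.
Hence the series converges for |z + 4| < 1/(189) = 1/189, so the radius of convergence is 1/189.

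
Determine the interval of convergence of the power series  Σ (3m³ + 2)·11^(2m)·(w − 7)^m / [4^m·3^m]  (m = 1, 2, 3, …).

(835/121, 859/121)

Apply the ratio test: |a_{m+1}| / |a_m| = [(3(m+1)³ + 2)/(3m³ + 2)] · 121/(4·3), which tends to 121/12 as m → ∞.
The series converges when 121/12 · |w − 7| < 1, giving R = 12/121.
Check w = 859/121: the terms do not tend to 0, so the series diverges.
Endpoint w = 835/121: the terms have absolute value of order m³, which does not tend to 0, so the series diverges by the divergence test.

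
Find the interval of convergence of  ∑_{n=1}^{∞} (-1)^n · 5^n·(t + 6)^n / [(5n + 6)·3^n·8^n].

(-54/5, -6/5]

The ratio of consecutive coefficients is [(5n + 6)/(5(n+1) + 6)] · 5/(3·8) → 5/24.
The series converges when 5/24 · |t + 6| < 1, giving R = 24/5.
When t = -6/5, the terms alternate in sign and decrease monotonically to 0 in absolute value (size ~ c/n), so the alternating series test gives convergence.
Check t = -54/5: the terms behave like c/n; limit comparison with the harmonic series gives divergence.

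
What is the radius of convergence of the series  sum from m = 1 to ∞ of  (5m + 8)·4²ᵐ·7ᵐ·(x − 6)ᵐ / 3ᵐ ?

Apply the ratio test: |a_{m+1}| / |a_m| = [(5(m+1) + 8)/(5m + 8)] · 16·7/3, which tends to 112/3 as m → ∞.
Hence the series converges for |x − 6| < 1/(112/3) = 3/112, so the radius of convergence is 3/112.

R = 3/112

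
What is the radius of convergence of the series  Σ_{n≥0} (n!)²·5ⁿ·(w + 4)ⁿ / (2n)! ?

By the ratio test, |a_{n+1}/a_n| = (n+1)²/[(2n+1)·(2n+2)] · 5 → 5/4.
Thus R = 1/(5/4) = 4/5.

R = 4/5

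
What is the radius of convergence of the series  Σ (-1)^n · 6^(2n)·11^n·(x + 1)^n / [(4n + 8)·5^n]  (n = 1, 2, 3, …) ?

The ratio of consecutive coefficients is [(4n + 8)/(4(n+1) + 8)] · 36·11/5 → 396/5.
Convergence for |x + 1| · 396/5 < 1, i.e. |x + 1| < 5/396. So R = 5/396.

R = 5/396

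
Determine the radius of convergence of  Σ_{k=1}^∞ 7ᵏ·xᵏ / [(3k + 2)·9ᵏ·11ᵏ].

R = 99/7

By the ratio test, |a_{k+1}/a_k| = [(3k + 2)/(3(k+1) + 2)] · 7/(9·11) → 7/99.
Hence the series converges for |x| < 1/(7/99) = 99/7, so the radius of convergence is 99/7.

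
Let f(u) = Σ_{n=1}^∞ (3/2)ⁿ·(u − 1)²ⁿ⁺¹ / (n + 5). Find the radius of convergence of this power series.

R = √6/3

By the ratio test, |a_{n+1}/a_n| = [(n + 5)/((n+1) + 5)] · 3/2 → 3/2.
Since the exponent of (u − 1) increases by 2 each term, convergence requires |u − 1|² < 2/3, hence R = √6/3.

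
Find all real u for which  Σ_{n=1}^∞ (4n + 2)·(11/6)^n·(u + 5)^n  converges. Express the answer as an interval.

(-61/11, -49/11)

The ratio of consecutive coefficients is [(4(n+1) + 2)/(4n + 2)] · 11/6 → 11/6.
The series converges when 11/6 · |u + 5| < 1, giving R = 6/11.
When u = -49/11, the terms have absolute value of order n, which does not tend to 0, so the series diverges by the divergence test.
Check u = -61/11: the n-th term does not approach 0; divergence by the term test.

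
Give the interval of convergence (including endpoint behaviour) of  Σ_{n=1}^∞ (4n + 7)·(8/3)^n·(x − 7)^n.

(53/8, 59/8)

The ratio of consecutive coefficients is [(4(n+1) + 7)/(4n + 7)] · 8/3 → 8/3.
The series converges when 8/3 · |x − 7| < 1, giving R = 3/8.
Endpoint x = 59/8: the terms do not tend to 0, so the series diverges.
Endpoint x = 53/8: the terms have absolute value of order n, which does not tend to 0, so the series diverges by the divergence test.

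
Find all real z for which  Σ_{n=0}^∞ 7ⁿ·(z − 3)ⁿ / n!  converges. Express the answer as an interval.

The ratio of consecutive coefficients is 7 · 1/(n+1) → 0.
The limit is 0, so the series converges for all z; R = ∞.

(−∞, ∞)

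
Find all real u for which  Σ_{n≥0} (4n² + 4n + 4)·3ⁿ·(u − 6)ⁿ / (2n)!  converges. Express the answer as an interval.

(−∞, ∞)

By the ratio test, |a_{n+1}/a_n| = (4(n+1)² + 4(n+1) + 4)/(4n² + 4n + 4) · 3 · 1/[(2n+1)·(2n+2)] → 0.
The limit is 0, so the series converges for all u; R = ∞.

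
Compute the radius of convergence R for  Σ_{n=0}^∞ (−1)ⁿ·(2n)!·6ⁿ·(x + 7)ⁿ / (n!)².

The ratio of consecutive coefficients is (2n+1)·(2n+2)/(n+1)² · 6 → 24.
Convergence for |x + 7| · 24 < 1, i.e. |x + 7| < 1/24. So R = 1/24.

R = 1/24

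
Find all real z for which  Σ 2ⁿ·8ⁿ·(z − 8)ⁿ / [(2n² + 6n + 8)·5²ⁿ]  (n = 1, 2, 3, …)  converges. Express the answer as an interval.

[103/16, 153/16]

The ratio of consecutive coefficients is [(2n² + 6n + 8)/(2(n+1)² + 6(n+1) + 8)] · 2·8/25 → 16/25.
Thus R = 1/(16/25) = 25/16.
Check z = 153/16: the terms are on the order of 1/n², so the series converges absolutely by comparison with the p-series (p = 2 > 1).
At z = 103/16: the series is dominated by a constant times Σ 1/n², which converges (p = 2 > 1).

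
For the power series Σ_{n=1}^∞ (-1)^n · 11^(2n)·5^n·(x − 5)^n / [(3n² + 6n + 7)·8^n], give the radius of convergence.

By the ratio test, |a_{n+1}/a_n| = [(3n² + 6n + 7)/(3(n+1)² + 6(n+1) + 7)] · 121·5/8 → 605/8.
The series converges when 605/8 · |x − 5| < 1, giving R = 8/605.

R = 8/605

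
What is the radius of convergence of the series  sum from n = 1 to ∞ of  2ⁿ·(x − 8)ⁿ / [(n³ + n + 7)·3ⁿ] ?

R = 3/2

The ratio of consecutive coefficients is [(n³ + n + 7)/((n+1)³ + (n+1) + 7)] · 2/3 → 2/3.
Thus R = 1/(2/3) = 3/2.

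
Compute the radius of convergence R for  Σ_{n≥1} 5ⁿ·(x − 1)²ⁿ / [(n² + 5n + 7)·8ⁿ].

Ratio test: |a_{n+1}/a_n| = [(n² + 5n + 7)/((n+1)² + 5(n+1) + 7)] · 5/8 → 5/8 as n → ∞.
Since the exponent of (x − 1) increases by 2 each term, convergence requires |x − 1|² < 8/5, hence R = 2√10/5.

R = 2√10/5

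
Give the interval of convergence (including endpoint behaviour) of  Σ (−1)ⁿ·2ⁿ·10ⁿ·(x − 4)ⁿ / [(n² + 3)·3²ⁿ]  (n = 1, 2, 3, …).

Apply the ratio test: |a_{n+1}| / |a_n| = [(n² + 3)/((n+1)² + 3)] · 2·10/9, which tends to 20/9 as n → ∞.
The series converges when 20/9 · |x − 4| < 1, giving R = 9/20.
At x = 89/20: the series is dominated by a constant times Σ 1/n², which converges (p = 2 > 1).
At x = 71/20: the series is dominated by a constant times Σ 1/n², which converges (p = 2 > 1).

[71/20, 89/20]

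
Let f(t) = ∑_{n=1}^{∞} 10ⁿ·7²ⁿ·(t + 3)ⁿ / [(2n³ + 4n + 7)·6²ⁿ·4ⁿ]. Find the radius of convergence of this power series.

R = 72/245

By the ratio test, |a_{n+1}/a_n| = [(2n³ + 4n + 7)/(2(n+1)³ + 4(n+1) + 7)] · 10·49/(36·4) → 245/72.
The series converges when 245/72 · |t + 3| < 1, giving R = 72/245.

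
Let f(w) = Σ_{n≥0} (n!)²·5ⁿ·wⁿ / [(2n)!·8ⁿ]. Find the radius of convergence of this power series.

The ratio of consecutive coefficients is (n+1)²/[(2n+1)·(2n+2)] · 5/8 → 5/32.
Hence the series converges for |w| < 1/(5/32) = 32/5, so the radius of convergence is 32/5.

R = 32/5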